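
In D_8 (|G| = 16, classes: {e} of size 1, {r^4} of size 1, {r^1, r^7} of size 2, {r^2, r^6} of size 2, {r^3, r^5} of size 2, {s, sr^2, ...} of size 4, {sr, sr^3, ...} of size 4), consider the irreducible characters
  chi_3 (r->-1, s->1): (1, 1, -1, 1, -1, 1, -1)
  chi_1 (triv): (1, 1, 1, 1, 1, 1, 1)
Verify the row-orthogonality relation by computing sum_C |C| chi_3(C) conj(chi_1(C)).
Sum = 0; so <chi_3, chi_1> = 0 (distinct irreducibles are orthogonal).

Derivation: Compute term by term over conjugacy classes (|C| * chi_3(C) * conj(chi_1(C))):
  1*(1)*conj(1) + 1*(1)*conj(1) + 2*(-1)*conj(1) + 2*(1)*conj(1) + 2*(-1)*conj(1) + 4*(1)*conj(1) + 4*(-1)*conj(1)
  = (1) + (1) + (-2) + (2) + (-2) + (4) + (-4)
  = 0.
Dividing by |G| = 16 gives 0/16 = 0, matching the row-orthogonality relation <chi_3, chi_1> = [chi_3 = chi_1].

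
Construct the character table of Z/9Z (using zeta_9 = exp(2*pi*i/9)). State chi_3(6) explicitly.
Character table of Z/9Z (irreps indexed chi_0,...,chi_8 with chi_k(m) = zeta_9^(k*m), zeta_9 = exp(2*pi*i/9)):
  irrep \ class  {0} (size 1)  {1} (size 1)    {2} (size 1)    {3} (size 1)    {4} (size 1)    {5} (size 1)    {6} (size 1)    {7} (size 1)    {8} (size 1)  
  chi_0          1             1               1               1               1               1               1               1               1             
  chi_1          1             exp(2*I*pi/9)   exp(4*I*pi/9)   exp(2*I*pi/3)   exp(8*I*pi/9)   exp(-8*I*pi/9)  exp(-2*I*pi/3)  exp(-4*I*pi/9)  exp(-2*I*pi/9)
  chi_2          1             exp(4*I*pi/9)   exp(8*I*pi/9)   exp(-2*I*pi/3)  exp(-2*I*pi/9)  exp(2*I*pi/9)   exp(2*I*pi/3)   exp(-8*I*pi/9)  exp(-4*I*pi/9)
  chi_3          1             exp(2*I*pi/3)   exp(-2*I*pi/3)  1               exp(2*I*pi/3)   exp(-2*I*pi/3)  1               exp(2*I*pi/3)   exp(-2*I*pi/3)
  chi_4          1             exp(8*I*pi/9)   exp(-2*I*pi/9)  exp(2*I*pi/3)   exp(-4*I*pi/9)  exp(4*I*pi/9)   exp(-2*I*pi/3)  exp(2*I*pi/9)   exp(-8*I*pi/9)
  chi_5          1             exp(-8*I*pi/9)  exp(2*I*pi/9)   exp(-2*I*pi/3)  exp(4*I*pi/9)   exp(-4*I*pi/9)  exp(2*I*pi/3)   exp(-2*I*pi/9)  exp(8*I*pi/9) 
  chi_6          1             exp(-2*I*pi/3)  exp(2*I*pi/3)   1               exp(-2*I*pi/3)  exp(2*I*pi/3)   1               exp(-2*I*pi/3)  exp(2*I*pi/3) 
  chi_7          1             exp(-4*I*pi/9)  exp(-8*I*pi/9)  exp(2*I*pi/3)   exp(2*I*pi/9)   exp(-2*I*pi/9)  exp(-2*I*pi/3)  exp(8*I*pi/9)   exp(4*I*pi/9) 
  chi_8          1             exp(-2*I*pi/9)  exp(-4*I*pi/9)  exp(-2*I*pi/3)  exp(-8*I*pi/9)  exp(8*I*pi/9)   exp(2*I*pi/3)   exp(4*I*pi/9)   exp(2*I*pi/9) 

Spot check: chi_3(6) = zeta_9^(3*6) = zeta_9^18 = 1.

Solution. Z/9Z is abelian, so all 9 irreducible complex representations are 1-dimensional. They are given by chi_k(m) = zeta_9^(k*m) for k = 0,...,8. Row orthogonality: sum_m chi_k(m) conj(chi_l(m)) = 9 * [k = l].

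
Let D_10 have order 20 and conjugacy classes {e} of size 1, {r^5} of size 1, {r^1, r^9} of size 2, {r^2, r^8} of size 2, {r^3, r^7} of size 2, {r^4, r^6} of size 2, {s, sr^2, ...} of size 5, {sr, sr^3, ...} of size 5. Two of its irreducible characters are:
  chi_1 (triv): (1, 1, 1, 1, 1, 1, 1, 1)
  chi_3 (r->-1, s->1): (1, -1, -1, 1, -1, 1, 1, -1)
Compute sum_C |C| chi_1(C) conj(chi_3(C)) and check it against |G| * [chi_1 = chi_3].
Sum = 0; so <chi_1, chi_3> = 0 (distinct irreducibles are orthogonal).

Details: Compute term by term over conjugacy classes (|C| * chi_1(C) * conj(chi_3(C))):
  1*(1)*conj(1) + 1*(1)*conj(-1) + 2*(1)*conj(-1) + 2*(1)*conj(1) + 2*(1)*conj(-1) + 2*(1)*conj(1) + 5*(1)*conj(1) + 5*(1)*conj(-1)
  = (1) + (-1) + (-2) + (2) + (-2) + (2) + (5) + (-5)
  = 0.
Dividing by |G| = 20 gives 0/20 = 0, matching the row-orthogonality relation <chi_1, chi_3> = [chi_1 = chi_3].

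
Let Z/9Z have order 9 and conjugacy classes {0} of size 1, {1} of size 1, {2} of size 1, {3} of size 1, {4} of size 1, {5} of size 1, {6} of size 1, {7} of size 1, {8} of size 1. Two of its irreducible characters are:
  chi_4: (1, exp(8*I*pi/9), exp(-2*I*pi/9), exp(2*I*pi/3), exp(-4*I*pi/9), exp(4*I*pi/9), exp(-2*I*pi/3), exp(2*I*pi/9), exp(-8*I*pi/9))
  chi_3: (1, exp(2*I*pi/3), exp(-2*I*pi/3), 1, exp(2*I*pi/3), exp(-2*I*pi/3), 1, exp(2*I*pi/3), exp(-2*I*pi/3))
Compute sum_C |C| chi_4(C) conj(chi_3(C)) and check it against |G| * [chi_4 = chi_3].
Sum = 0; so <chi_4, chi_3> = 0 (distinct irreducibles are orthogonal).

Details: Compute term by term over conjugacy classes (|C| * chi_4(C) * conj(chi_3(C))):
  1*(1)*conj(1) + 1*(exp(8*I*pi/9))*conj(exp(2*I*pi/3)) + 1*(exp(-2*I*pi/9))*conj(exp(-2*I*pi/3)) + 1*(exp(2*I*pi/3))*conj(1) + 1*(exp(-4*I*pi/9))*conj(exp(2*I*pi/3)) + 1*(exp(4*I*pi/9))*conj(exp(-2*I*pi/3)) + 1*(exp(-2*I*pi/3))*conj(1) + 1*(exp(2*I*pi/9))*conj(exp(2*I*pi/3)) + 1*(exp(-8*I*pi/9))*conj(exp(-2*I*pi/3))
  = (1) + (exp(2*I*pi/9)) + (exp(4*I*pi/9)) + (exp(2*I*pi/3)) + (exp(8*I*pi/9)) + (exp(-8*I*pi/9)) + (exp(-2*I*pi/3)) + (exp(-4*I*pi/9)) + (exp(-2*I*pi/9))
  = 0.
(Exp terms are combined using exp(i*s)*conj(exp(i*t)) = exp(i*(s-t)), and sums of them are collapsed using the identity that for every m > 1 the m distinct m-th roots of unity sum to 0, e.g. 1 + exp(2*I*pi/3) + exp(-2*I*pi/3) = 0.)
Dividing by |G| = 9 gives 0/9 = 0, matching the row-orthogonality relation <chi_4, chi_3> = [chi_4 = chi_3].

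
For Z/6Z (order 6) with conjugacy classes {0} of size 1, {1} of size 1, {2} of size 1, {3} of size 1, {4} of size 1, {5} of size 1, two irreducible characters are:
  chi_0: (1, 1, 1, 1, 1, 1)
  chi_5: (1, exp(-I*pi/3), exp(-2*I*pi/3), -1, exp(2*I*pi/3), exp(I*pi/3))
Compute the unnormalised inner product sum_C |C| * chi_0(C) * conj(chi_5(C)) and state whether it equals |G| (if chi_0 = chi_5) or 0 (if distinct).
Sum = 0; so <chi_0, chi_5> = 0 (distinct irreducibles are orthogonal).

Derivation: Compute term by term over conjugacy classes (|C| * chi_0(C) * conj(chi_5(C))):
  1*(1)*conj(1) + 1*(1)*conj(exp(-I*pi/3)) + 1*(1)*conj(exp(-2*I*pi/3)) + 1*(1)*conj(-1) + 1*(1)*conj(exp(2*I*pi/3)) + 1*(1)*conj(exp(I*pi/3))
  = (1) + (exp(I*pi/3)) + (exp(2*I*pi/3)) + (-1) + (exp(-2*I*pi/3)) + (exp(-I*pi/3))
  = 0.
(Exp terms are combined using exp(i*s)*conj(exp(i*t)) = exp(i*(s-t)), and sums of them are collapsed using the identity that for every m > 1 the m distinct m-th roots of unity sum to 0, e.g. 1 + exp(2*I*pi/3) + exp(-2*I*pi/3) = 0.)
Dividing by |G| = 6 gives 0/6 = 0, matching the row-orthogonality relation <chi_0, chi_5> = [chi_0 = chi_5].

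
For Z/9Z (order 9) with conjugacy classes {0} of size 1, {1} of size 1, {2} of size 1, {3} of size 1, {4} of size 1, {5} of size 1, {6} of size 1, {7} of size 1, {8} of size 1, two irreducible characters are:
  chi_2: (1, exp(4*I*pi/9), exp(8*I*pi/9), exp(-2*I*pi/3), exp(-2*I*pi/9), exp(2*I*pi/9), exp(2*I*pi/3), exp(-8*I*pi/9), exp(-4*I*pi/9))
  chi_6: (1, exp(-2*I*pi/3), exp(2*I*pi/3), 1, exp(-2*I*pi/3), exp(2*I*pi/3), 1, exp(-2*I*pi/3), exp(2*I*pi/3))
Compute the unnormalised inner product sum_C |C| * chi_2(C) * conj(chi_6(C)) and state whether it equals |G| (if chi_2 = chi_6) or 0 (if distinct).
Sum = 0; so <chi_2, chi_6> = 0 (distinct irreducibles are orthogonal).

Compute term by term over conjugacy classes (|C| * chi_2(C) * conj(chi_6(C))):
  1*(1)*conj(1) + 1*(exp(4*I*pi/9))*conj(exp(-2*I*pi/3)) + 1*(exp(8*I*pi/9))*conj(exp(2*I*pi/3)) + 1*(exp(-2*I*pi/3))*conj(1) + 1*(exp(-2*I*pi/9))*conj(exp(-2*I*pi/3)) + 1*(exp(2*I*pi/9))*conj(exp(2*I*pi/3)) + 1*(exp(2*I*pi/3))*conj(1) + 1*(exp(-8*I*pi/9))*conj(exp(-2*I*pi/3)) + 1*(exp(-4*I*pi/9))*conj(exp(2*I*pi/3))
  = (1) + (exp(-8*I*pi/9)) + (exp(2*I*pi/9)) + (exp(-2*I*pi/3)) + (exp(4*I*pi/9)) + (exp(-4*I*pi/9)) + (exp(2*I*pi/3)) + (exp(-2*I*pi/9)) + (exp(8*I*pi/9))
  = 0.
(Exp terms are combined using exp(i*s)*conj(exp(i*t)) = exp(i*(s-t)), and sums of them are collapsed using the identity that for every m > 1 the m distinct m-th roots of unity sum to 0, e.g. 1 + exp(2*I*pi/3) + exp(-2*I*pi/3) = 0.)
Dividing by |G| = 9 gives 0/9 = 0, matching the row-orthogonality relation <chi_2, chi_6> = [chi_2 = chi_6].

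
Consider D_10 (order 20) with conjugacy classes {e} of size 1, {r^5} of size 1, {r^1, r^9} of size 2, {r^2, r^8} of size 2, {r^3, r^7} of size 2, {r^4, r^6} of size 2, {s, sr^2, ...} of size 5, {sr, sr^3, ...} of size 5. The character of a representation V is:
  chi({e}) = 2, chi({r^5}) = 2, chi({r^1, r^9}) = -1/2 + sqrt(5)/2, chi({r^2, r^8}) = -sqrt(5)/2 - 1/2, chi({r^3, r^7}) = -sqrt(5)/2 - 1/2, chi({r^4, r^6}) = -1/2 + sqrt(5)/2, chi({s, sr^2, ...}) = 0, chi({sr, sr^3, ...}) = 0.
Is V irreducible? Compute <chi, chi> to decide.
Irreducible: <chi, chi> = 1.

<chi, chi> = (1/|G|) sum_C |C| * |chi(C)|^2 = (1/20)[1*|2|^2 + 1*|2|^2 + 2*|-1/2 + sqrt(5)/2|^2 + 2*|-sqrt(5)/2 - 1/2|^2 + 2*|-sqrt(5)/2 - 1/2|^2 + 2*|-1/2 + sqrt(5)/2|^2 + 5*|0|^2 + 5*|0|^2]
  = (1/20)[(4) + (4) + (3 - sqrt(5)) + (sqrt(5) + 3) + (sqrt(5) + 3) + (3 - sqrt(5)) + (0) + (0)] = 20/20 = 1.
A character is irreducible iff <chi, chi> = 1, so this representation is irreducible.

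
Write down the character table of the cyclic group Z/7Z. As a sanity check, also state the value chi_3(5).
Character table of Z/7Z (irreps indexed chi_0,...,chi_6 with chi_k(m) = zeta_7^(k*m), zeta_7 = exp(2*pi*i/7)):
  irrep \ class  {0} (size 1)  {1} (size 1)    {2} (size 1)    {3} (size 1)    {4} (size 1)    {5} (size 1)    {6} (size 1)  
  chi_0          1             1               1               1               1               1               1             
  chi_1          1             exp(2*I*pi/7)   exp(4*I*pi/7)   exp(6*I*pi/7)   exp(-6*I*pi/7)  exp(-4*I*pi/7)  exp(-2*I*pi/7)
  chi_2          1             exp(4*I*pi/7)   exp(-6*I*pi/7)  exp(-2*I*pi/7)  exp(2*I*pi/7)   exp(6*I*pi/7)   exp(-4*I*pi/7)
  chi_3          1             exp(6*I*pi/7)   exp(-2*I*pi/7)  exp(4*I*pi/7)   exp(-4*I*pi/7)  exp(2*I*pi/7)   exp(-6*I*pi/7)
  chi_4          1             exp(-6*I*pi/7)  exp(2*I*pi/7)   exp(-4*I*pi/7)  exp(4*I*pi/7)   exp(-2*I*pi/7)  exp(6*I*pi/7) 
  chi_5          1             exp(-4*I*pi/7)  exp(6*I*pi/7)   exp(2*I*pi/7)   exp(-2*I*pi/7)  exp(-6*I*pi/7)  exp(4*I*pi/7) 
  chi_6          1             exp(-2*I*pi/7)  exp(-4*I*pi/7)  exp(-6*I*pi/7)  exp(6*I*pi/7)   exp(4*I*pi/7)   exp(2*I*pi/7) 

Spot check: chi_3(5) = zeta_7^(3*5) = zeta_7^15 = exp(2*I*pi/7).

Solution. Z/7Z is abelian, so all 7 irreducible complex representations are 1-dimensional. They are given by chi_k(m) = zeta_7^(k*m) for k = 0,...,6. Row orthogonality: sum_m chi_k(m) conj(chi_l(m)) = 7 * [k = l].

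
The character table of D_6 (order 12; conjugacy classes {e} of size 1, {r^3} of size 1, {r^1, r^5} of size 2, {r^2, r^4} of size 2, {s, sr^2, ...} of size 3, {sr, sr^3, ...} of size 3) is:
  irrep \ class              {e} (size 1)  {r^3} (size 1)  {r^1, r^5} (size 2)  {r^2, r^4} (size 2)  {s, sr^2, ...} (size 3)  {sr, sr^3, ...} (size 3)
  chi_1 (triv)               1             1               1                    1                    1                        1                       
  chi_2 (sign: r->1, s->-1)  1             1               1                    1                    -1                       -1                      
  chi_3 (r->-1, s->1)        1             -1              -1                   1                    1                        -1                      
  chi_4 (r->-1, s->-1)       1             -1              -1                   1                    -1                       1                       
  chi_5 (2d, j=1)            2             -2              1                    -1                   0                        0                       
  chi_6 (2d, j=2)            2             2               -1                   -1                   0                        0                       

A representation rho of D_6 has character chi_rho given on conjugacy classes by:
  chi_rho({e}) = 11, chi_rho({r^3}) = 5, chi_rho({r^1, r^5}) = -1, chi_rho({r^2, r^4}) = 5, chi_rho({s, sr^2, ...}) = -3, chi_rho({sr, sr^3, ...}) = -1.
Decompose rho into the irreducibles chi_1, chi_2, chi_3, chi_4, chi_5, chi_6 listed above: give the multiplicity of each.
Multiplicities: chi_1: 1, chi_2: 3, chi_3: 1, chi_4: 2, chi_5: 0, chi_6: 2.

Reasoning: Use <chi_rho, chi> = (1/|G|) sum_C |C| * chi_rho(C) * conj(chi(C)) with |G| = 12 for each irreducible chi in the table:
  <chi_rho, chi_1> = (1/12)[1*(11)*conj(1) + 1*(5)*conj(1) + 2*(-1)*conj(1) + 2*(5)*conj(1) + 3*(-3)*conj(1) + 3*(-1)*conj(1)]
      = (1/12)[(11) + (5) + (-2) + (10) + (-9) + (-3)] = 12/12 = 1
  <chi_rho, chi_2> = (1/12)[1*(11)*conj(1) + 1*(5)*conj(1) + 2*(-1)*conj(1) + 2*(5)*conj(1) + 3*(-3)*conj(-1) + 3*(-1)*conj(-1)]
      = (1/12)[(11) + (5) + (-2) + (10) + (9) + (3)] = 36/12 = 3
  <chi_rho, chi_3> = (1/12)[1*(11)*conj(1) + 1*(5)*conj(-1) + 2*(-1)*conj(-1) + 2*(5)*conj(1) + 3*(-3)*conj(1) + 3*(-1)*conj(-1)]
      = (1/12)[(11) + (-5) + (2) + (10) + (-9) + (3)] = 12/12 = 1
  <chi_rho, chi_4> = (1/12)[1*(11)*conj(1) + 1*(5)*conj(-1) + 2*(-1)*conj(-1) + 2*(5)*conj(1) + 3*(-3)*conj(-1) + 3*(-1)*conj(1)]
      = (1/12)[(11) + (-5) + (2) + (10) + (9) + (-3)] = 24/12 = 2
  <chi_rho, chi_5> = (1/12)[1*(11)*conj(2) + 1*(5)*conj(-2) + 2*(-1)*conj(1) + 2*(5)*conj(-1) + 3*(-3)*conj(0) + 3*(-1)*conj(0)]
      = (1/12)[(22) + (-10) + (-2) + (-10) + (0) + (0)] = 0/12 = 0
  <chi_rho, chi_6> = (1/12)[1*(11)*conj(2) + 1*(5)*conj(2) + 2*(-1)*conj(-1) + 2*(5)*conj(-1) + 3*(-3)*conj(0) + 3*(-1)*conj(0)]
      = (1/12)[(22) + (10) + (2) + (-10) + (0) + (0)] = 24/12 = 2
Dimension check: dim(rho) = sum (mult * dim) = 1*1 + 3*1 + 1*1 + 2*1 + 0*2 + 2*2 = 11 = chi_rho(e) = 11.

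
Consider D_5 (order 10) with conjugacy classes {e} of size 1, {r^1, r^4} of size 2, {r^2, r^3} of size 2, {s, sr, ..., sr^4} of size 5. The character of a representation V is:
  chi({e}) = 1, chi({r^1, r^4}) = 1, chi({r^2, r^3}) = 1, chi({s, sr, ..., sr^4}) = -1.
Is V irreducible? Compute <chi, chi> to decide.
Irreducible: <chi, chi> = 1.

Explanation: <chi, chi> = (1/|G|) sum_C |C| * |chi(C)|^2 = (1/10)[1*|1|^2 + 2*|1|^2 + 2*|1|^2 + 5*|-1|^2]
  = (1/10)[(1) + (2) + (2) + (5)] = 10/10 = 1.
A character is irreducible iff <chi, chi> = 1, so this representation is irreducible.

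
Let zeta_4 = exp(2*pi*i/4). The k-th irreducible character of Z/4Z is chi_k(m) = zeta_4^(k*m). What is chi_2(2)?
chi_2(2) = zeta_4^4 = 1

Proof sketch: chi_2(2) = zeta_4^(2*2) = zeta_4^4. Since zeta_4^4 = 1, this equals zeta_4^0 = exp(2*pi*i*0/4) = 1.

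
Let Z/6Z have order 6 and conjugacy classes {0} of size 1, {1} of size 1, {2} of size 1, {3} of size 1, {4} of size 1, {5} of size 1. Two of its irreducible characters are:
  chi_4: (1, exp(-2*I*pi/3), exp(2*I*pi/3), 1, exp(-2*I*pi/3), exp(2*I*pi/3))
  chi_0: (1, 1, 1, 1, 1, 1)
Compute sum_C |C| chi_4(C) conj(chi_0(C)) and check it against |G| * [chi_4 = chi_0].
Sum = 0; so <chi_4, chi_0> = 0 (distinct irreducibles are orthogonal).

Why: Compute term by term over conjugacy classes (|C| * chi_4(C) * conj(chi_0(C))):
  1*(1)*conj(1) + 1*(exp(-2*I*pi/3))*conj(1) + 1*(exp(2*I*pi/3))*conj(1) + 1*(1)*conj(1) + 1*(exp(-2*I*pi/3))*conj(1) + 1*(exp(2*I*pi/3))*conj(1)
  = (1) + (exp(-2*I*pi/3)) + (exp(2*I*pi/3)) + (1) + (exp(-2*I*pi/3)) + (exp(2*I*pi/3))
  = 0.
(Exp terms are combined using exp(i*s)*conj(exp(i*t)) = exp(i*(s-t)), and sums of them are collapsed using the identity that for every m > 1 the m distinct m-th roots of unity sum to 0, e.g. 1 + exp(2*I*pi/3) + exp(-2*I*pi/3) = 0.)
Dividing by |G| = 6 gives 0/6 = 0, matching the row-orthogonality relation <chi_4, chi_0> = [chi_4 = chi_0].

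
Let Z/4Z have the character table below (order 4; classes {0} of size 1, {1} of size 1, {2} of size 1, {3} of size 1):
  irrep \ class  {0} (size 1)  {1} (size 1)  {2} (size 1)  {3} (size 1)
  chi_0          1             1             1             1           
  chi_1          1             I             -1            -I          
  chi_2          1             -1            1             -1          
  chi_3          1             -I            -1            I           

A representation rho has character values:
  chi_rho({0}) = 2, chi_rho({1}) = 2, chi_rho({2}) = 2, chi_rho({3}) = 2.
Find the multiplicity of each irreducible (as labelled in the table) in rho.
Multiplicities: chi_0: 2, chi_1: 0, chi_2: 0, chi_3: 0.

Why: Use <chi_rho, chi> = (1/|G|) sum_C |C| * chi_rho(C) * conj(chi(C)) with |G| = 4 for each irreducible chi in the table:
  <chi_rho, chi_0> = (1/4)[1*(2)*conj(1) + 1*(2)*conj(1) + 1*(2)*conj(1) + 1*(2)*conj(1)]
      = (1/4)[(2) + (2) + (2) + (2)] = 8/4 = 2
  <chi_rho, chi_1> = (1/4)[1*(2)*conj(1) + 1*(2)*conj(I) + 1*(2)*conj(-1) + 1*(2)*conj(-I)]
      = (1/4)[(2) + (-2*I) + (-2) + (2*I)] = 0/4 = 0
  <chi_rho, chi_2> = (1/4)[1*(2)*conj(1) + 1*(2)*conj(-1) + 1*(2)*conj(1) + 1*(2)*conj(-1)]
      = (1/4)[(2) + (-2) + (2) + (-2)] = 0/4 = 0
  <chi_rho, chi_3> = (1/4)[1*(2)*conj(1) + 1*(2)*conj(-I) + 1*(2)*conj(-1) + 1*(2)*conj(I)]
      = (1/4)[(2) + (2*I) + (-2) + (-2*I)] = 0/4 = 0
(Exp terms are combined using exp(i*s)*conj(exp(i*t)) = exp(i*(s-t)), and sums of them are collapsed using the identity that for every m > 1 the m distinct m-th roots of unity sum to 0, e.g. 1 + exp(2*I*pi/3) + exp(-2*I*pi/3) = 0.)
Dimension check: dim(rho) = sum (mult * dim) = 2*1 + 0*1 + 0*1 + 0*1 = 2 = chi_rho(e) = 2.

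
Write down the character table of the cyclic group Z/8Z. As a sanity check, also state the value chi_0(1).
Character table of Z/8Z (irreps indexed chi_0,...,chi_7 with chi_k(m) = zeta_8^(k*m), zeta_8 = exp(2*pi*i/8)):
  irrep \ class  {0} (size 1)  {1} (size 1)    {2} (size 1)  {3} (size 1)    {4} (size 1)  {5} (size 1)    {6} (size 1)  {7} (size 1)  
  chi_0          1             1               1             1               1             1               1             1             
  chi_1          1             exp(I*pi/4)     I             exp(3*I*pi/4)   -1            exp(-3*I*pi/4)  -I            exp(-I*pi/4)  
  chi_2          1             I               -1            -I              1             I               -1            -I            
  chi_3          1             exp(3*I*pi/4)   -I            exp(I*pi/4)     -1            exp(-I*pi/4)    I             exp(-3*I*pi/4)
  chi_4          1             -1              1             -1              1             -1              1             -1            
  chi_5          1             exp(-3*I*pi/4)  I             exp(-I*pi/4)    -1            exp(I*pi/4)     -I            exp(3*I*pi/4) 
  chi_6          1             -I              -1            I               1             -I              -1            I             
  chi_7          1             exp(-I*pi/4)    -I            exp(-3*I*pi/4)  -1            exp(3*I*pi/4)   I             exp(I*pi/4)   

Spot check: chi_0(1) = zeta_8^(0*1) = zeta_8^0 = 1.

Working: Z/8Z is abelian, so all 8 irreducible complex representations are 1-dimensional. They are given by chi_k(m) = zeta_8^(k*m) for k = 0,...,7. Row orthogonality: sum_m chi_k(m) conj(chi_l(m)) = 8 * [k = l].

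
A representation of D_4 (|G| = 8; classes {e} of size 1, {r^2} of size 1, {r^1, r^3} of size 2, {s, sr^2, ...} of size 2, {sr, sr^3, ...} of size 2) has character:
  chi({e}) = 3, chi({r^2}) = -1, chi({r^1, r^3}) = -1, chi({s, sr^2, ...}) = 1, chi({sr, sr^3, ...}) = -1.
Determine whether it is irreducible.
Not irreducible (reducible): <chi, chi> = 2 > 1.

Explanation: <chi, chi> = (1/|G|) sum_C |C| * |chi(C)|^2 = (1/8)[1*|3|^2 + 1*|-1|^2 + 2*|-1|^2 + 2*|1|^2 + 2*|-1|^2]
  = (1/8)[(9) + (1) + (2) + (2) + (2)] = 16/8 = 2.
A character is irreducible iff <chi, chi> = 1, so this representation is reducible.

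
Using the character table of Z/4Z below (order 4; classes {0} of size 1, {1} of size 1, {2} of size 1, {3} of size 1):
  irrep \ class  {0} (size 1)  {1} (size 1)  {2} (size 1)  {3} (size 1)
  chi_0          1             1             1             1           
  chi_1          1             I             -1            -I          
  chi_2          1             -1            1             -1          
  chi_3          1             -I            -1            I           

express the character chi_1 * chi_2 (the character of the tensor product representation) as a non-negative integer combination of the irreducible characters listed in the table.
chi_1 tensor chi_2 = chi_3 (all other irreducibles have multiplicity 0).

Why: The character of a tensor product is the pointwise product (chi_1 * chi_2)(C) = chi_1(C) * chi_2(C):
  {0}: (1)*(1), {1}: (I)*(-1), {2}: (-1)*(1), {3}: (-I)*(-1)
so (chi_1 * chi_2) takes values
  {0} -> 1, {1} -> -I, {2} -> -1, {3} -> I.
Now take the inner product of this character with each irreducible chi from the table, <chi_1*chi_2, chi> = (1/4) sum_C |C| (chi_1*chi_2)(C) conj(chi(C)):
  <chi_1*chi_2, chi_0> = (1/4)[1*(1)*conj(1) + 1*(-I)*conj(1) + 1*(-1)*conj(1) + 1*(I)*conj(1)]
      = (1/4)[(1) + (-I) + (-1) + (I)] = 0/4 = 0
  <chi_1*chi_2, chi_1> = (1/4)[1*(1)*conj(1) + 1*(-I)*conj(I) + 1*(-1)*conj(-1) + 1*(I)*conj(-I)]
      = (1/4)[(1) + (-1) + (1) + (-1)] = 0/4 = 0
  <chi_1*chi_2, chi_2> = (1/4)[1*(1)*conj(1) + 1*(-I)*conj(-1) + 1*(-1)*conj(1) + 1*(I)*conj(-1)]
      = (1/4)[(1) + (I) + (-1) + (-I)] = 0/4 = 0
  <chi_1*chi_2, chi_3> = (1/4)[1*(1)*conj(1) + 1*(-I)*conj(-I) + 1*(-1)*conj(-1) + 1*(I)*conj(I)]
      = (1/4)[(1) + (1) + (1) + (1)] = 4/4 = 1
(Exp terms are combined using exp(i*s)*conj(exp(i*t)) = exp(i*(s-t)), and sums of them are collapsed using the identity that for every m > 1 the m distinct m-th roots of unity sum to 0, e.g. 1 + exp(2*I*pi/3) + exp(-2*I*pi/3) = 0.)
Hence the multiplicities are chi_3: 1. Dimension check: dim(chi_1)*dim(chi_2) = 1*1 = 1 and sum (mult * dim) = 1*1 = 1.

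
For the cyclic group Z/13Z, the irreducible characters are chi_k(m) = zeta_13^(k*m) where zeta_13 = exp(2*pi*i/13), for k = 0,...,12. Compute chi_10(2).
chi_10(2) = zeta_13^20 = exp(-12*I*pi/13)

Justification: chi_10(2) = zeta_13^(10*2) = zeta_13^20. Since zeta_13^13 = 1, this equals zeta_13^7 = exp(2*pi*i*7/13) = exp(-12*I*pi/13).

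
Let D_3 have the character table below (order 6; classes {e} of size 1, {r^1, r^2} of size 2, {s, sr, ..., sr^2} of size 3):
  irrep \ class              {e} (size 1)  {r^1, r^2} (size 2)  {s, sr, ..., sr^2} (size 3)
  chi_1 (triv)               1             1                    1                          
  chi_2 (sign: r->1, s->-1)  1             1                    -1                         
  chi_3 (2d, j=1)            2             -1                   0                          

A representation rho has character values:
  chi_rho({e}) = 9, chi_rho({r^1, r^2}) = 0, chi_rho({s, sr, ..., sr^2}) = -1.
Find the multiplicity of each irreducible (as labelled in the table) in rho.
Multiplicities: chi_1: 1, chi_2: 2, chi_3: 3.

Why: Use <chi_rho, chi> = (1/|G|) sum_C |C| * chi_rho(C) * conj(chi(C)) with |G| = 6 for each irreducible chi in the table:
  <chi_rho, chi_1> = (1/6)[1*(9)*conj(1) + 2*(0)*conj(1) + 3*(-1)*conj(1)]
      = (1/6)[(9) + (0) + (-3)] = 6/6 = 1
  <chi_rho, chi_2> = (1/6)[1*(9)*conj(1) + 2*(0)*conj(1) + 3*(-1)*conj(-1)]
      = (1/6)[(9) + (0) + (3)] = 12/6 = 2
  <chi_rho, chi_3> = (1/6)[1*(9)*conj(2) + 2*(0)*conj(-1) + 3*(-1)*conj(0)]
      = (1/6)[(18) + (0) + (0)] = 18/6 = 3
Dimension check: dim(rho) = sum (mult * dim) = 1*1 + 2*1 + 3*2 = 9 = chi_rho(e) = 9.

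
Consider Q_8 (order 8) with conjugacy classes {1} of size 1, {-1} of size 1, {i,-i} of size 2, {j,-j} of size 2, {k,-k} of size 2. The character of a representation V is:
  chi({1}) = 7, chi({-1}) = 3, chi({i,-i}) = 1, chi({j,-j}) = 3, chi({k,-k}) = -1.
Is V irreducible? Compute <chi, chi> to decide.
Not irreducible (reducible): <chi, chi> = 10 > 1.

Why: <chi, chi> = (1/|G|) sum_C |C| * |chi(C)|^2 = (1/8)[1*|7|^2 + 1*|3|^2 + 2*|1|^2 + 2*|3|^2 + 2*|-1|^2]
  = (1/8)[(49) + (9) + (2) + (18) + (2)] = 80/8 = 10.
A character is irreducible iff <chi, chi> = 1, so this representation is reducible.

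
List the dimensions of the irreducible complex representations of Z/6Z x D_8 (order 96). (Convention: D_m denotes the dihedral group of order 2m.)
Dimensions: 1, 1, 1, 1, 1, 1, 1, 1, 1, 1, 1, 1, 1, 1, 1, 1, 1, 1, 1, 1, 1, 1, 1, 1, 2, 2, 2, 2, 2, 2, 2, 2, 2, 2, 2, 2, 2, 2, 2, 2, 2, 2

Derivation: There are 42 irreducibles (= number of conjugacy classes). Their dimensions d_i satisfy sum d_i^2 = |G| = 96: 1 + 1 + 1 + 1 + 1 + 1 + 1 + 1 + 1 + 1 + 1 + 1 + 1 + 1 + 1 + 1 + 1 + 1 + 1 + 1 + 1 + 1 + 1 + 1 + 4 + 4 + 4 + 4 + 4 + 4 + 4 + 4 + 4 + 4 + 4 + 4 + 4 + 4 + 4 + 4 + 4 + 4 = 96. (For the product with Z/6Z: each of the 6 1-dim characters of Z/6Z tensors with each irrep of D_8, giving 6 copies of each D_8-dimension.)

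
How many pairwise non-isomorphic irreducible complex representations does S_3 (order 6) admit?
3

The number of irreducible complex representations of a finite group equals its number of conjugacy classes. Conjugacy classes in S_3 correspond to cycle types, i.e. partitions of 3; there are p(3) = 3 of them, so S_3 (order 6) has exactly 3 irreducible complex representations.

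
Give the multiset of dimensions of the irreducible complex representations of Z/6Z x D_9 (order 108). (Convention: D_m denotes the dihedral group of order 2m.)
Dimensions: 1, 1, 1, 1, 1, 1, 1, 1, 1, 1, 1, 1, 2, 2, 2, 2, 2, 2, 2, 2, 2, 2, 2, 2, 2, 2, 2, 2, 2, 2, 2, 2, 2, 2, 2, 2

Proof sketch: There are 36 irreducibles (= number of conjugacy classes). Their dimensions d_i satisfy sum d_i^2 = |G| = 108: 1 + 1 + 1 + 1 + 1 + 1 + 1 + 1 + 1 + 1 + 1 + 1 + 4 + 4 + 4 + 4 + 4 + 4 + 4 + 4 + 4 + 4 + 4 + 4 + 4 + 4 + 4 + 4 + 4 + 4 + 4 + 4 + 4 + 4 + 4 + 4 = 108. (For the product with Z/6Z: each of the 6 1-dim characters of Z/6Z tensors with each irrep of D_9, giving 6 copies of each D_9-dimension.)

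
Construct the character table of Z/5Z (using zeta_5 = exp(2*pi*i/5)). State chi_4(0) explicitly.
Character table of Z/5Z (irreps indexed chi_0,...,chi_4 with chi_k(m) = zeta_5^(k*m), zeta_5 = exp(2*pi*i/5)):
  irrep \ class  {0} (size 1)  {1} (size 1)    {2} (size 1)    {3} (size 1)    {4} (size 1)  
  chi_0          1             1               1               1               1             
  chi_1          1             exp(2*I*pi/5)   exp(4*I*pi/5)   exp(-4*I*pi/5)  exp(-2*I*pi/5)
  chi_2          1             exp(4*I*pi/5)   exp(-2*I*pi/5)  exp(2*I*pi/5)   exp(-4*I*pi/5)
  chi_3          1             exp(-4*I*pi/5)  exp(2*I*pi/5)   exp(-2*I*pi/5)  exp(4*I*pi/5) 
  chi_4          1             exp(-2*I*pi/5)  exp(-4*I*pi/5)  exp(4*I*pi/5)   exp(2*I*pi/5) 

Spot check: chi_4(0) = zeta_5^(4*0) = zeta_5^0 = 1.

Proof sketch: Z/5Z is abelian, so all 5 irreducible complex representations are 1-dimensional. They are given by chi_k(m) = zeta_5^(k*m) for k = 0,...,4. Row orthogonality: sum_m chi_k(m) conj(chi_l(m)) = 5 * [k = l].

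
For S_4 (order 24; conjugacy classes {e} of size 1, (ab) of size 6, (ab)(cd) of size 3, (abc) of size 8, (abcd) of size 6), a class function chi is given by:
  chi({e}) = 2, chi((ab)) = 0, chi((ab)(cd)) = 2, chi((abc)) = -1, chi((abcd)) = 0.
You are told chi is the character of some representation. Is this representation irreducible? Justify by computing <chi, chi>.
Irreducible: <chi, chi> = 1.

Derivation: <chi, chi> = (1/|G|) sum_C |C| * |chi(C)|^2 = (1/24)[1*|2|^2 + 6*|0|^2 + 3*|2|^2 + 8*|-1|^2 + 6*|0|^2]
  = (1/24)[(4) + (0) + (12) + (8) + (0)] = 24/24 = 1.
A character is irreducible iff <chi, chi> = 1, so this representation is irreducible.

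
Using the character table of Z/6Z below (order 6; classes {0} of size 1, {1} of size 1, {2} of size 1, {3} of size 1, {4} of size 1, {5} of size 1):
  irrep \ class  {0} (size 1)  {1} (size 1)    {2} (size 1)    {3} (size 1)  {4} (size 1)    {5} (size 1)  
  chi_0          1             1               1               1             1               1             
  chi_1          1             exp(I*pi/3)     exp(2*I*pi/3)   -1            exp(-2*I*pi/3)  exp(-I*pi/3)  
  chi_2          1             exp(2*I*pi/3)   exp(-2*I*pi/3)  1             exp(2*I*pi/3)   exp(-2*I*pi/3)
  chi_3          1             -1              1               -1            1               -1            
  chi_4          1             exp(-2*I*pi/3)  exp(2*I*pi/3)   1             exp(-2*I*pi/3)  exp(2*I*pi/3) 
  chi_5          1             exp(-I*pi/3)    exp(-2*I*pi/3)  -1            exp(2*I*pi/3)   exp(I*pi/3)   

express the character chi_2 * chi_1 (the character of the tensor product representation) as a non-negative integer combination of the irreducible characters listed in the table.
chi_2 tensor chi_1 = chi_3 (all other irreducibles have multiplicity 0).

Working: The character of a tensor product is the pointwise product (chi_2 * chi_1)(C) = chi_2(C) * chi_1(C):
  {0}: (1)*(1), {1}: (exp(2*I*pi/3))*(exp(I*pi/3)), {2}: (exp(-2*I*pi/3))*(exp(2*I*pi/3)), {3}: (1)*(-1), {4}: (exp(2*I*pi/3))*(exp(-2*I*pi/3)), {5}: (exp(-2*I*pi/3))*(exp(-I*pi/3))
so (chi_2 * chi_1) takes values
  {0} -> 1, {1} -> -1, {2} -> 1, {3} -> -1, {4} -> 1, {5} -> -1.
Now take the inner product of this character with each irreducible chi from the table, <chi_2*chi_1, chi> = (1/6) sum_C |C| (chi_2*chi_1)(C) conj(chi(C)):
  <chi_2*chi_1, chi_0> = (1/6)[1*(1)*conj(1) + 1*(-1)*conj(1) + 1*(1)*conj(1) + 1*(-1)*conj(1) + 1*(1)*conj(1) + 1*(-1)*conj(1)]
      = (1/6)[(1) + (-1) + (1) + (-1) + (1) + (-1)] = 0/6 = 0
  <chi_2*chi_1, chi_1> = (1/6)[1*(1)*conj(1) + 1*(-1)*conj(exp(I*pi/3)) + 1*(1)*conj(exp(2*I*pi/3)) + 1*(-1)*conj(-1) + 1*(1)*conj(exp(-2*I*pi/3)) + 1*(-1)*conj(exp(-I*pi/3))]
      = (1/6)[(1) + (-exp(-I*pi/3)) + (exp(-2*I*pi/3)) + (1) + (exp(2*I*pi/3)) + (-exp(I*pi/3))] = 0/6 = 0
  <chi_2*chi_1, chi_2> = (1/6)[1*(1)*conj(1) + 1*(-1)*conj(exp(2*I*pi/3)) + 1*(1)*conj(exp(-2*I*pi/3)) + 1*(-1)*conj(1) + 1*(1)*conj(exp(2*I*pi/3)) + 1*(-1)*conj(exp(-2*I*pi/3))]
      = (1/6)[(1) + (-exp(-2*I*pi/3)) + (exp(2*I*pi/3)) + (-1) + (exp(-2*I*pi/3)) + (-exp(2*I*pi/3))] = 0/6 = 0
  <chi_2*chi_1, chi_3> = (1/6)[1*(1)*conj(1) + 1*(-1)*conj(-1) + 1*(1)*conj(1) + 1*(-1)*conj(-1) + 1*(1)*conj(1) + 1*(-1)*conj(-1)]
      = (1/6)[(1) + (1) + (1) + (1) + (1) + (1)] = 6/6 = 1
  <chi_2*chi_1, chi_4> = (1/6)[1*(1)*conj(1) + 1*(-1)*conj(exp(-2*I*pi/3)) + 1*(1)*conj(exp(2*I*pi/3)) + 1*(-1)*conj(1) + 1*(1)*conj(exp(-2*I*pi/3)) + 1*(-1)*conj(exp(2*I*pi/3))]
      = (1/6)[(1) + (-exp(2*I*pi/3)) + (exp(-2*I*pi/3)) + (-1) + (exp(2*I*pi/3)) + (-exp(-2*I*pi/3))] = 0/6 = 0
  <chi_2*chi_1, chi_5> = (1/6)[1*(1)*conj(1) + 1*(-1)*conj(exp(-I*pi/3)) + 1*(1)*conj(exp(-2*I*pi/3)) + 1*(-1)*conj(-1) + 1*(1)*conj(exp(2*I*pi/3)) + 1*(-1)*conj(exp(I*pi/3))]
      = (1/6)[(1) + (-exp(I*pi/3)) + (exp(2*I*pi/3)) + (1) + (exp(-2*I*pi/3)) + (-exp(-I*pi/3))] = 0/6 = 0
(Exp terms are combined using exp(i*s)*conj(exp(i*t)) = exp(i*(s-t)), and sums of them are collapsed using the identity that for every m > 1 the m distinct m-th roots of unity sum to 0, e.g. 1 + exp(2*I*pi/3) + exp(-2*I*pi/3) = 0.)
Hence the multiplicities are chi_3: 1. Dimension check: dim(chi_2)*dim(chi_1) = 1*1 = 1 and sum (mult * dim) = 1*1 = 1.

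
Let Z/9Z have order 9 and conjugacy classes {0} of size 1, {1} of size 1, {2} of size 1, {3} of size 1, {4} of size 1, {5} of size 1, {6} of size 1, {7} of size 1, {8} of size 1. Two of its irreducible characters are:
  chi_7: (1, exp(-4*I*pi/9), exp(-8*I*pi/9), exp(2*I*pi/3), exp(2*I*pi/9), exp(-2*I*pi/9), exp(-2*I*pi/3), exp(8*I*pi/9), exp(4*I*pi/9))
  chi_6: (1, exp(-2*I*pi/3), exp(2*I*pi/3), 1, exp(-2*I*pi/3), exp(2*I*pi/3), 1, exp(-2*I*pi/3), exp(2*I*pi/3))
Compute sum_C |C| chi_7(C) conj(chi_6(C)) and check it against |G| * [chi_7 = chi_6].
Sum = 0; so <chi_7, chi_6> = 0 (distinct irreducibles are orthogonal).

Derivation: Compute term by term over conjugacy classes (|C| * chi_7(C) * conj(chi_6(C))):
  1*(1)*conj(1) + 1*(exp(-4*I*pi/9))*conj(exp(-2*I*pi/3)) + 1*(exp(-8*I*pi/9))*conj(exp(2*I*pi/3)) + 1*(exp(2*I*pi/3))*conj(1) + 1*(exp(2*I*pi/9))*conj(exp(-2*I*pi/3)) + 1*(exp(-2*I*pi/9))*conj(exp(2*I*pi/3)) + 1*(exp(-2*I*pi/3))*conj(1) + 1*(exp(8*I*pi/9))*conj(exp(-2*I*pi/3)) + 1*(exp(4*I*pi/9))*conj(exp(2*I*pi/3))
  = (1) + (exp(2*I*pi/9)) + (exp(4*I*pi/9)) + (exp(2*I*pi/3)) + (exp(8*I*pi/9)) + (exp(-8*I*pi/9)) + (exp(-2*I*pi/3)) + (exp(-4*I*pi/9)) + (exp(-2*I*pi/9))
  = 0.
(Exp terms are combined using exp(i*s)*conj(exp(i*t)) = exp(i*(s-t)), and sums of them are collapsed using the identity that for every m > 1 the m distinct m-th roots of unity sum to 0, e.g. 1 + exp(2*I*pi/3) + exp(-2*I*pi/3) = 0.)
Dividing by |G| = 9 gives 0/9 = 0, matching the row-orthogonality relation <chi_7, chi_6> = [chi_7 = chi_6].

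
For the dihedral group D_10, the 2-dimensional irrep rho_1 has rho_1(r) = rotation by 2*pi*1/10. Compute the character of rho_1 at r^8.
chi_{rho_1}(r^8) = 2*cos(2*pi*1*8/10) = -1/2 + sqrt(5)/2

Solution. rho_1(r^8) is rotation by angle 2*pi*1*8/10, whose trace is 2*cos(2*pi*1*8/10) = -1/2 + sqrt(5)/2.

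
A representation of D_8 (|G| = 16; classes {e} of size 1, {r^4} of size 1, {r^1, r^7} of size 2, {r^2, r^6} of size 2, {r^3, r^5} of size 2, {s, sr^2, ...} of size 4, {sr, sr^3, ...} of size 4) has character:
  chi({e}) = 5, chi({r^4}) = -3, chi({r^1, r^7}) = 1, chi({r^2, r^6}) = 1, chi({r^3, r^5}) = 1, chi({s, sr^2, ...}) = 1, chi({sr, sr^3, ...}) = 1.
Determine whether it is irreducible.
Not irreducible (reducible): <chi, chi> = 3 > 1.

Why: <chi, chi> = (1/|G|) sum_C |C| * |chi(C)|^2 = (1/16)[1*|5|^2 + 1*|-3|^2 + 2*|1|^2 + 2*|1|^2 + 2*|1|^2 + 4*|1|^2 + 4*|1|^2]
  = (1/16)[(25) + (9) + (2) + (2) + (2) + (4) + (4)] = 48/16 = 3.
A character is irreducible iff <chi, chi> = 1, so this representation is reducible.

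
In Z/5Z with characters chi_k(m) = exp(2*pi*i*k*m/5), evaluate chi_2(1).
chi_2(1) = zeta_5^2 = exp(4*I*pi/5)

chi_2(1) = zeta_5^(2*1) = zeta_5^2. Since zeta_5^5 = 1, this equals zeta_5^2 = exp(2*pi*i*2/5) = exp(4*I*pi/5).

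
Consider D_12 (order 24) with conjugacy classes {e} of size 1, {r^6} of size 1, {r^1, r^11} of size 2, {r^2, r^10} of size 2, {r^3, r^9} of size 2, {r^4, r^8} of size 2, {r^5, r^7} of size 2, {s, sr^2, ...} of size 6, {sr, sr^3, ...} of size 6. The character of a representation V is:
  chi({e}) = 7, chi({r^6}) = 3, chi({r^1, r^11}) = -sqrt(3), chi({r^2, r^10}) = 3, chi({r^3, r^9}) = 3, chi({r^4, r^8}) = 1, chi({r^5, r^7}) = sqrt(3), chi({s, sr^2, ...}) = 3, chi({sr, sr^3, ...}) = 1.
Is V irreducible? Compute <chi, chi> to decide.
Not irreducible (reducible): <chi, chi> = 7 > 1.

Derivation: <chi, chi> = (1/|G|) sum_C |C| * |chi(C)|^2 = (1/24)[1*|7|^2 + 1*|3|^2 + 2*|-sqrt(3)|^2 + 2*|3|^2 + 2*|3|^2 + 2*|1|^2 + 2*|sqrt(3)|^2 + 6*|3|^2 + 6*|1|^2]
  = (1/24)[(49) + (9) + (6) + (18) + (18) + (2) + (6) + (54) + (6)] = 168/24 = 7.
A character is irreducible iff <chi, chi> = 1, so this representation is reducible.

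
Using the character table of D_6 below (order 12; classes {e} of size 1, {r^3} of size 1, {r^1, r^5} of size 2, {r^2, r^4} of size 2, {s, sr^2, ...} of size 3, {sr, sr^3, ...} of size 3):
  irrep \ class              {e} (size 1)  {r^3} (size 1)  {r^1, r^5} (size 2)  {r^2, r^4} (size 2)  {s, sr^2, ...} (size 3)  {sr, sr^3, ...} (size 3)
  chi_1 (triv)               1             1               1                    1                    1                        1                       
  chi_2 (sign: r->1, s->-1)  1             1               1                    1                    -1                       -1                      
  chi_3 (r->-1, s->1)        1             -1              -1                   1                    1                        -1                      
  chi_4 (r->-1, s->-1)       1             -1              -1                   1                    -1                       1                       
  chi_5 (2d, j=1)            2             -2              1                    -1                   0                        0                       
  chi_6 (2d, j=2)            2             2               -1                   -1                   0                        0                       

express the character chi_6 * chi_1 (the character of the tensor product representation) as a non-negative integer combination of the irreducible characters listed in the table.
chi_6 tensor chi_1 = chi_6 (all other irreducibles have multiplicity 0).

The character of a tensor product is the pointwise product (chi_6 * chi_1)(C) = chi_6(C) * chi_1(C):
  {e}: (2)*(1), {r^3}: (2)*(1), {r^1, r^5}: (-1)*(1), {r^2, r^4}: (-1)*(1), {s, sr^2, ...}: (0)*(1), {sr, sr^3, ...}: (0)*(1)
so (chi_6 * chi_1) takes values
  {e} -> 2, {r^3} -> 2, {r^1, r^5} -> -1, {r^2, r^4} -> -1, {s, sr^2, ...} -> 0, {sr, sr^3, ...} -> 0.
Now take the inner product of this character with each irreducible chi from the table, <chi_6*chi_1, chi> = (1/12) sum_C |C| (chi_6*chi_1)(C) conj(chi(C)):
  <chi_6*chi_1, chi_1> = (1/12)[1*(2)*conj(1) + 1*(2)*conj(1) + 2*(-1)*conj(1) + 2*(-1)*conj(1) + 3*(0)*conj(1) + 3*(0)*conj(1)]
      = (1/12)[(2) + (2) + (-2) + (-2) + (0) + (0)] = 0/12 = 0
  <chi_6*chi_1, chi_2> = (1/12)[1*(2)*conj(1) + 1*(2)*conj(1) + 2*(-1)*conj(1) + 2*(-1)*conj(1) + 3*(0)*conj(-1) + 3*(0)*conj(-1)]
      = (1/12)[(2) + (2) + (-2) + (-2) + (0) + (0)] = 0/12 = 0
  <chi_6*chi_1, chi_3> = (1/12)[1*(2)*conj(1) + 1*(2)*conj(-1) + 2*(-1)*conj(-1) + 2*(-1)*conj(1) + 3*(0)*conj(1) + 3*(0)*conj(-1)]
      = (1/12)[(2) + (-2) + (2) + (-2) + (0) + (0)] = 0/12 = 0
  <chi_6*chi_1, chi_4> = (1/12)[1*(2)*conj(1) + 1*(2)*conj(-1) + 2*(-1)*conj(-1) + 2*(-1)*conj(1) + 3*(0)*conj(-1) + 3*(0)*conj(1)]
      = (1/12)[(2) + (-2) + (2) + (-2) + (0) + (0)] = 0/12 = 0
  <chi_6*chi_1, chi_5> = (1/12)[1*(2)*conj(2) + 1*(2)*conj(-2) + 2*(-1)*conj(1) + 2*(-1)*conj(-1) + 3*(0)*conj(0) + 3*(0)*conj(0)]
      = (1/12)[(4) + (-4) + (-2) + (2) + (0) + (0)] = 0/12 = 0
  <chi_6*chi_1, chi_6> = (1/12)[1*(2)*conj(2) + 1*(2)*conj(2) + 2*(-1)*conj(-1) + 2*(-1)*conj(-1) + 3*(0)*conj(0) + 3*(0)*conj(0)]
      = (1/12)[(4) + (4) + (2) + (2) + (0) + (0)] = 12/12 = 1
Hence the multiplicities are chi_6: 1. Dimension check: dim(chi_6)*dim(chi_1) = 2*1 = 2 and sum (mult * dim) = 1*2 = 2.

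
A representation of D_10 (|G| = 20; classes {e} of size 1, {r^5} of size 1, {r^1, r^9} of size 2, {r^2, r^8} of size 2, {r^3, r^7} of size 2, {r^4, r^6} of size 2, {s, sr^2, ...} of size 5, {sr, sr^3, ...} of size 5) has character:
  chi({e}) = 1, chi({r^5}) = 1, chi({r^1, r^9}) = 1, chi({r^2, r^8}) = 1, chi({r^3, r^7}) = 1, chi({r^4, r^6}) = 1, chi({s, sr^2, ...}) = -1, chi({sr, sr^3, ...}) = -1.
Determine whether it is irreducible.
Irreducible: <chi, chi> = 1.

Solution. <chi, chi> = (1/|G|) sum_C |C| * |chi(C)|^2 = (1/20)[1*|1|^2 + 1*|1|^2 + 2*|1|^2 + 2*|1|^2 + 2*|1|^2 + 2*|1|^2 + 5*|-1|^2 + 5*|-1|^2]
  = (1/20)[(1) + (1) + (2) + (2) + (2) + (2) + (5) + (5)] = 20/20 = 1.
A character is irreducible iff <chi, chi> = 1, so this representation is irreducible.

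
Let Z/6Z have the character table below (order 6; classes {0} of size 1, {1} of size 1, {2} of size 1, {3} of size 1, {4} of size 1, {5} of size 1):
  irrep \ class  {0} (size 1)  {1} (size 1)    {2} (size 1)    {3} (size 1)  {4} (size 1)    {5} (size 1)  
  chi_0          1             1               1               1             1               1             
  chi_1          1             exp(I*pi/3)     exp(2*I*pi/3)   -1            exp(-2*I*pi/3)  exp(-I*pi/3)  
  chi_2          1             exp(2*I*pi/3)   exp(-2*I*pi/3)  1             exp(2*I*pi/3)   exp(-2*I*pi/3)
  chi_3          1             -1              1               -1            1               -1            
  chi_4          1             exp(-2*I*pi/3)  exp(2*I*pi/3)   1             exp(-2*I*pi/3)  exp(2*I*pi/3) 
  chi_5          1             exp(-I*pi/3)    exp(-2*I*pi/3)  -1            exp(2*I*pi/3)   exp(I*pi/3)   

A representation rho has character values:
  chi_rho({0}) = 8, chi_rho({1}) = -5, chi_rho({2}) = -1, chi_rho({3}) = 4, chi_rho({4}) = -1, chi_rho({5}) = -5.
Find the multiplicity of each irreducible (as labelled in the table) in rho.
Multiplicities: chi_0: 0, chi_1: 0, chi_2: 3, chi_3: 2, chi_4: 3, chi_5: 0.

Justification: Use <chi_rho, chi> = (1/|G|) sum_C |C| * chi_rho(C) * conj(chi(C)) with |G| = 6 for each irreducible chi in the table:
  <chi_rho, chi_0> = (1/6)[1*(8)*conj(1) + 1*(-5)*conj(1) + 1*(-1)*conj(1) + 1*(4)*conj(1) + 1*(-1)*conj(1) + 1*(-5)*conj(1)]
      = (1/6)[(8) + (-5) + (-1) + (4) + (-1) + (-5)] = 0/6 = 0
  <chi_rho, chi_1> = (1/6)[1*(8)*conj(1) + 1*(-5)*conj(exp(I*pi/3)) + 1*(-1)*conj(exp(2*I*pi/3)) + 1*(4)*conj(-1) + 1*(-1)*conj(exp(-2*I*pi/3)) + 1*(-5)*conj(exp(-I*pi/3))]
      = (1/6)[(8) + (-3 - 2*exp(-I*pi/3) + 3*exp(I*pi/3)) + (3 + 2*exp(-2*I*pi/3) + 3*exp(2*I*pi/3)) + (-4) + (3 + 3*exp(-2*I*pi/3) + 2*exp(2*I*pi/3)) + (-3 + 3*exp(-I*pi/3) - 2*exp(I*pi/3))] = 0/6 = 0
  <chi_rho, chi_2> = (1/6)[1*(8)*conj(1) + 1*(-5)*conj(exp(2*I*pi/3)) + 1*(-1)*conj(exp(-2*I*pi/3)) + 1*(4)*conj(1) + 1*(-1)*conj(exp(2*I*pi/3)) + 1*(-5)*conj(exp(-2*I*pi/3))]
      = (1/6)[(8) + (3 - 2*exp(-2*I*pi/3) + 3*exp(2*I*pi/3)) + (3 + 3*exp(-2*I*pi/3) + 2*exp(2*I*pi/3)) + (4) + (3 + 2*exp(-2*I*pi/3) + 3*exp(2*I*pi/3)) + (3 + 3*exp(-2*I*pi/3) - 2*exp(2*I*pi/3))] = 18/6 = 3
  <chi_rho, chi_3> = (1/6)[1*(8)*conj(1) + 1*(-5)*conj(-1) + 1*(-1)*conj(1) + 1*(4)*conj(-1) + 1*(-1)*conj(1) + 1*(-5)*conj(-1)]
      = (1/6)[(8) + (5) + (-1) + (-4) + (-1) + (5)] = 12/6 = 2
  <chi_rho, chi_4> = (1/6)[1*(8)*conj(1) + 1*(-5)*conj(exp(-2*I*pi/3)) + 1*(-1)*conj(exp(2*I*pi/3)) + 1*(4)*conj(1) + 1*(-1)*conj(exp(-2*I*pi/3)) + 1*(-5)*conj(exp(2*I*pi/3))]
      = (1/6)[(8) + (3 + 3*exp(-2*I*pi/3) - 2*exp(2*I*pi/3)) + (3 + 2*exp(-2*I*pi/3) + 3*exp(2*I*pi/3)) + (4) + (3 + 3*exp(-2*I*pi/3) + 2*exp(2*I*pi/3)) + (3 - 2*exp(-2*I*pi/3) + 3*exp(2*I*pi/3))] = 18/6 = 3
  <chi_rho, chi_5> = (1/6)[1*(8)*conj(1) + 1*(-5)*conj(exp(-I*pi/3)) + 1*(-1)*conj(exp(-2*I*pi/3)) + 1*(4)*conj(-1) + 1*(-1)*conj(exp(2*I*pi/3)) + 1*(-5)*conj(exp(I*pi/3))]
      = (1/6)[(8) + (-3 + 3*exp(-I*pi/3) - 2*exp(I*pi/3)) + (3 + 3*exp(-2*I*pi/3) + 2*exp(2*I*pi/3)) + (-4) + (3 + 2*exp(-2*I*pi/3) + 3*exp(2*I*pi/3)) + (-3 - 2*exp(-I*pi/3) + 3*exp(I*pi/3))] = 0/6 = 0
(Exp terms are combined using exp(i*s)*conj(exp(i*t)) = exp(i*(s-t)), and sums of them are collapsed using the identity that for every m > 1 the m distinct m-th roots of unity sum to 0, e.g. 1 + exp(2*I*pi/3) + exp(-2*I*pi/3) = 0.)
Dimension check: dim(rho) = sum (mult * dim) = 0*1 + 0*1 + 3*1 + 2*1 + 3*1 + 0*1 = 8 = chi_rho(e) = 8.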